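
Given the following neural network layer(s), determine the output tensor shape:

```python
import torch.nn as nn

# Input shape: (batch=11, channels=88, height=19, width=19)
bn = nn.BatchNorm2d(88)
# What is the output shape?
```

Input: (11, 88, 19, 19) -> Output: (11, 88, 19, 19)

Answer: (11, 88, 19, 19)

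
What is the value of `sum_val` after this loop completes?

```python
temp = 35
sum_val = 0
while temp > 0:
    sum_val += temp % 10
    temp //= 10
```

Sum digits of 35
`sum_val` takes the values: 0 → 5 → 8

Answer: 8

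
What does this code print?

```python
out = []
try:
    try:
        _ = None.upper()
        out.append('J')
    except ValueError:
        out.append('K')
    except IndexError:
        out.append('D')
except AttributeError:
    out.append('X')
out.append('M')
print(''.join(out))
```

Execution trace: 'X' (outer except AttributeError) → 'M' (after the try/except). Output: XM

Answer: XM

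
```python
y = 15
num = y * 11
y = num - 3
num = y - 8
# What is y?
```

Trace:
`y = 15` → y = 15
`num = y * 11` → num = 165
`y = num - 3` → y = 162
`num = y - 8` → num = 154
So y = 162

Answer: 162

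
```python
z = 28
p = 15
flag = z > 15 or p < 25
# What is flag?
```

Trace:
`z = 28` → z = 28
`p = 15` → p = 15
`flag = z > 15 or p < 25` → flag = True
So flag = True

Answer: True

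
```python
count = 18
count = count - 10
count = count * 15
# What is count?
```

Trace:
`count = 18` → count = 18
`count = count - 10` → count = 8
`count = count * 15` → count = 120
So count = 120

Answer: 120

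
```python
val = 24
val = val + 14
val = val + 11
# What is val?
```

Trace:
`val = 24` → val = 24
`val = val + 14` → val = 38
`val = val + 11` → val = 49
So val = 49

Answer: 49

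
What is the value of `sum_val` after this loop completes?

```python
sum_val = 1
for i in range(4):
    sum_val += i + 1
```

Start at 1, add 1 to 4 = 11
`sum_val` takes the values: 1 → 2 → 4 → 7 → 11

Answer: 11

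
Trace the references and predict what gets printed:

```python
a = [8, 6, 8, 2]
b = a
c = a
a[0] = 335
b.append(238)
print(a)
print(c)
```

Key concept: multiple aliases.
Step by step:
`a = [8, 6, 8, 2]` → a = [8, 6, 8, 2]
`b = a` → b = [8, 6, 8, 2] (same object as a)
`c = a` → c = [8, 6, 8, 2] (same object as a, b)
`a[0] = 335` → a = [335, 6, 8, 2] (same object as b, c); b = [335, 6, 8, 2] (same object as a, c); c = [335, 6, 8, 2] (same object as a, b)
`b.append(238)` → a = [335, 6, 8, 2, 238] (same object as b, c); b = [335, 6, 8, 2, 238] (same object as a, c); c = [335, 6, 8, 2, 238] (same object as a, b)
`print(a)` → prints [335, 6, 8, 2, 238]
`print(c)` → prints [335, 6, 8, 2, 238]

Answer:
[335, 6, 8, 2, 238]
[335, 6, 8, 2, 238]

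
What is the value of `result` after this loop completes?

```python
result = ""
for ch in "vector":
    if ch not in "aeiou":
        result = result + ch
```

Remove vowels from 'vector'
`result` takes the values: "" → "v" → "vc" → "vct" → "vctr"

Answer: "vctr"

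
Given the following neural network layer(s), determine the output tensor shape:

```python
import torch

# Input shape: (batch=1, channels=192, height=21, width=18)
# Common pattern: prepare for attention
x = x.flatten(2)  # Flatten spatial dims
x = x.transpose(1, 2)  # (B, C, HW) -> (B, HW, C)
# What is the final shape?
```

Input: (1, 192, 21, 18) -> after flatten(2): (1, 192, 378) -> Output: (1, 378, 192)

Answer: (1, 378, 192)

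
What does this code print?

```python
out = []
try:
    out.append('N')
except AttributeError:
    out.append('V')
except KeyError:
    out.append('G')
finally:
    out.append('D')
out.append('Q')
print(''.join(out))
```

Execution trace: 'N' (try body, no exception) → 'D' (finally) → 'Q' (after the try/except). Output: NDQ

Answer: NDQ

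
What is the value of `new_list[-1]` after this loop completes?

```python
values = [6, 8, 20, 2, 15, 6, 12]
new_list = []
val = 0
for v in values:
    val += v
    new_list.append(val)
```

Cumulative sum ends at 69
`new_list` takes the values: [] → [6] → [6, 14] → [6, 14, 34] → [6, 14, 34, 36] → [6, 14, 34, 36, 51] → [6, 14, 34, 36, 51, 57] → [6, 14, 34, 36, 51, 57, 69]
So `new_list[-1]` = 69

Answer: 69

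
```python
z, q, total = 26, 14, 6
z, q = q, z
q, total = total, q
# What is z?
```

Trace:
`z, q, total = 26, 14, 6` → z = 26; q = 14; total = 6
`z, q = q, z` → z = 14; q = 26
`q, total = total, q` → q = 6; total = 26
So z = 14

Answer: 14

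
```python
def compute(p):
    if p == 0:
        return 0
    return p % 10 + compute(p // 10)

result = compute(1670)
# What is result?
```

Sum of digits of 1670: 0 + 7 + 6 + 1 = 14

Answer: 14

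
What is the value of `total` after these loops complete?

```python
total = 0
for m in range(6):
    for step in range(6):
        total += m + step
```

Sum of all m+step for m,step in 6x6
`total` takes the values: 0 → 1 → 3 → 6 → 10 → 15 → 16 → 18 → 21 → 25 → 30 → 36 → 38 → 41 → 45 → 50 → 56 → 63 → 66 → 70 → 75 → 81 → 88 → 96 → 100 → 105 → 111 → 118 → 126 → 135 → 140 → 146 → 153 → 161 → 170 → 180

Answer: 180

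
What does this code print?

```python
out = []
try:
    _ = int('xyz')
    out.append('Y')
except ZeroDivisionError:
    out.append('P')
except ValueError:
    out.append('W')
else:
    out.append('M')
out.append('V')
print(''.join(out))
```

Execution trace: 'W' (except ValueError) → 'V' (after the try/except). Output: WV

Answer: WV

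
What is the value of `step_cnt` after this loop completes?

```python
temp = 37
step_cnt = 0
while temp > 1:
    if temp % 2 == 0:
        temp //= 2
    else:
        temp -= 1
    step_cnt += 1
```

Steps to reduce 37 to 1
`step_cnt` takes the values: 0 → 1 → 2 → 3 → 4 → 5 → 6 → 7

Answer: 7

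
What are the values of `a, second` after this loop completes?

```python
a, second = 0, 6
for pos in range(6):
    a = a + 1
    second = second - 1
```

a goes 0→6, second goes 6→0
`a, second` takes the values: (0, 6) → (1, 6) → (1, 5) → (2, 5) → (2, 4) → (3, 4) → (3, 3) → (4, 3) → (4, 2) → (5, 2) → (5, 1) → (6, 1) → (6, 0)

Answer: 6, 0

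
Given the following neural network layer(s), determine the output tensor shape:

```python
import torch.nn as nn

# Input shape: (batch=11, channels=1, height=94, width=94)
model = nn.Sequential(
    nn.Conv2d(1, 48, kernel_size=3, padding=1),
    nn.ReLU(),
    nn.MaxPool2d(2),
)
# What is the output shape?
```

Input: (11, 1, 94, 94) -> after Conv2d: (11, 48, 94, 94) -> after ReLU: (11, 48, 94, 94) -> Output: (11, 48, 47, 47)

Answer: (11, 48, 47, 47)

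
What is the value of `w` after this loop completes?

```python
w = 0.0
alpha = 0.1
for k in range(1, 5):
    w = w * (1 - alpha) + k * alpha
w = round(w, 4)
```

Moving average with lr=0.1
`w` takes the values: 0.0 → 0.1 → 0.29 → 0.561 → 0.9049

Answer: 0.9049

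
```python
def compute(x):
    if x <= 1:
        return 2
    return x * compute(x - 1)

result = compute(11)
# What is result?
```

compute(11) = 11 * 10 * 9 * 8 * 7 * 6 * 5 * 4 * 3 * 2 * 2 = 79833600

Answer: 79833600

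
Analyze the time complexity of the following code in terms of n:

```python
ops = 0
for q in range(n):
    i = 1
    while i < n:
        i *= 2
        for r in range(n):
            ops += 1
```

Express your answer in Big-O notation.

Each loop level contributes: n × log n × n. Multiplying the contributions gives O(n^2 log n).

Answer: O(n^2 log n)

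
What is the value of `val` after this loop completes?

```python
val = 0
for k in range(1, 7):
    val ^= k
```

XOR of 1 to 6
`val` takes the values: 0 → 1 → 3 → 0 → 4 → 1 → 7

Answer: 7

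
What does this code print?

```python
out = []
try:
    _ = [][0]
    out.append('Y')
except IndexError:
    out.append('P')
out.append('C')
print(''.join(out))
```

Execution trace: 'P' (except IndexError) → 'C' (after the try/except). Output: PC

Answer: PC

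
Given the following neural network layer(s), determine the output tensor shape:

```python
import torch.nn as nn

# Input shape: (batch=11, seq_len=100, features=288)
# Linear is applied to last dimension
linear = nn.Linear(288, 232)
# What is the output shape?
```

Input: (11, 100, 288) -> Output: (11, 100, 232)

Answer: (11, 100, 232)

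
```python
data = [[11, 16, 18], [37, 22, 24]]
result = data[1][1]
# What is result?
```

Trace:
`data = [[11, 16, 18], [37, 22, 24]]` → data = [[11, 16, 18], [37, 22, 24]]
`result = data[1][1]` → result = 22
So result = 22

Answer: 22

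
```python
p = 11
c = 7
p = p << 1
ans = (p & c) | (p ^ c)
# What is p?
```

Trace:
`p = 11` → p = 11
`c = 7` → c = 7
`p = p << 1` → p = 22
`ans = (p & c) | (p ^ c)` → ans = 23
So p = 22

Answer: 22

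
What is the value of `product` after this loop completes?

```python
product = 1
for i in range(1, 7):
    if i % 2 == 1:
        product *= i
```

Product of odd numbers 1 to 6
`product` takes the values: 1 → 3 → 15

Answer: 15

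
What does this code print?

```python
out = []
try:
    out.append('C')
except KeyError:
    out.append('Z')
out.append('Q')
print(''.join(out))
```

Execution trace: 'C' (try body, no exception) → 'Q' (after the try/except). Output: CQ

Answer: CQ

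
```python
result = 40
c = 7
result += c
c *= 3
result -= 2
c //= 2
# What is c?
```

Trace:
`result = 40` → result = 40
`c = 7` → c = 7
`result += c` → result = 47
`c *= 3` → c = 21
`result -= 2` → result = 45
`c //= 2` → c = 10
So c = 10

Answer: 10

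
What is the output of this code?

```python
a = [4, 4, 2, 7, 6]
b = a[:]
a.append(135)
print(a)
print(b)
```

Key concept: slice [:] creates copy.
Step by step:
`a = [4, 4, 2, 7, 6]` → a = [4, 4, 2, 7, 6]
`b = a[:]` → b = [4, 4, 2, 7, 6]
`a.append(135)` → a = [4, 4, 2, 7, 6, 135]
`print(a)` → prints [4, 4, 2, 7, 6, 135]
`print(b)` → prints [4, 4, 2, 7, 6]

Answer:
[4, 4, 2, 7, 6, 135]
[4, 4, 2, 7, 6]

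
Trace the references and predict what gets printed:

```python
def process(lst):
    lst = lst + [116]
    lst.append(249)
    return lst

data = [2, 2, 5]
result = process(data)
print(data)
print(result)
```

Key concept: rebinding parameter vs mutation.
Step by step:
`data = [2, 2, 5]` → data = [2, 2, 5]
`result = process(data)` → result = [2, 2, 5, 116, 249]
`print(data)` → prints [2, 2, 5]
`print(result)` → prints [2, 2, 5, 116, 249]

Answer:
[2, 2, 5]
[2, 2, 5, 116, 249]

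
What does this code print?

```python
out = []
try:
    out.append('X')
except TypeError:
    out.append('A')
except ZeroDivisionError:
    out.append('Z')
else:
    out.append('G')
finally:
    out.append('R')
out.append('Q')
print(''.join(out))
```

Execution trace: 'X' (try body, no exception) → 'G' (else) → 'R' (finally) → 'Q' (after the try/except). Output: XGRQ

Answer: XGRQ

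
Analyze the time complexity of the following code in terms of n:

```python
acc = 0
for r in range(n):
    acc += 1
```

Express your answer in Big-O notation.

Each loop level contributes: n. Multiplying the contributions gives O(n).

Answer: O(n)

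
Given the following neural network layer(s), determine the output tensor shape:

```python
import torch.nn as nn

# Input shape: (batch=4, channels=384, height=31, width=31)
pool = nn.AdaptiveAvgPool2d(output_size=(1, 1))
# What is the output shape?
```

Input: (4, 384, 31, 31) -> Output: (4, 384, 1, 1)

Answer: (4, 384, 1, 1)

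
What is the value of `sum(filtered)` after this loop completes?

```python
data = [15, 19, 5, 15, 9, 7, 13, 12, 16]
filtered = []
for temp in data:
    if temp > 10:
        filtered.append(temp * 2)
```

Sum of doubled values > 10
`filtered` takes the values: [] → [30] → [30, 38] → [30, 38, 30] → [30, 38, 30, 26] → [30, 38, 30, 26, 24] → [30, 38, 30, 26, 24, 32]
So `sum(filtered)` = 180

Answer: 180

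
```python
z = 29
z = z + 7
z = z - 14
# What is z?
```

Trace:
`z = 29` → z = 29
`z = z + 7` → z = 36
`z = z - 14` → z = 22
So z = 22

Answer: 22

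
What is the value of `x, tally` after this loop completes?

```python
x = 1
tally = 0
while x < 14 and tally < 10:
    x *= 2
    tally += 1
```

Double until >= 14 or 10 iterations
`x, tally` takes the values: (1, 0) → (2, 0) → (2, 1) → (4, 1) → (4, 2) → (8, 2) → (8, 3) → (16, 3) → (16, 4)

Answer: 16, 4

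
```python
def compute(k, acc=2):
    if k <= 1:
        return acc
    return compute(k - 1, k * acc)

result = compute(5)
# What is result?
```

Accumulator trace (n, acc): (5, 2) -> (4, 10) -> (3, 40) -> (2, 120) -> (1, 240) -> return 240

Answer: 240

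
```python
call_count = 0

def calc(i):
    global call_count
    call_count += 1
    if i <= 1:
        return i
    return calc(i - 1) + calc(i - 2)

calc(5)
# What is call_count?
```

Calls(i) = 1 + Calls(i-1) + Calls(i-2); Calls(0)=Calls(1)=1. For i=5 this gives 15.

Answer: 15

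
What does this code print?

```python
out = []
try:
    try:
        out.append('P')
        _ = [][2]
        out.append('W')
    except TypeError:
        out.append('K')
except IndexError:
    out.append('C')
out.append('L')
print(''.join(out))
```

Execution trace: 'P' (try body) → 'C' (outer except IndexError) → 'L' (after the try/except). Output: PCL

Answer: PCL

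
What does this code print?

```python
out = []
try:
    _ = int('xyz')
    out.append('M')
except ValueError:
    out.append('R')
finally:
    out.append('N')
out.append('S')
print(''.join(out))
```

Execution trace: 'R' (except ValueError) → 'N' (finally) → 'S' (after the try/except). Output: RNS

Answer: RNS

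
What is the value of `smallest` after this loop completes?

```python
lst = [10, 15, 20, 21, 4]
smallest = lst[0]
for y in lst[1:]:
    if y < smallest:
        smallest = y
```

Minimum of [10, 15, 20, 21, 4]
`smallest` takes the values: 10 → 4

Answer: 4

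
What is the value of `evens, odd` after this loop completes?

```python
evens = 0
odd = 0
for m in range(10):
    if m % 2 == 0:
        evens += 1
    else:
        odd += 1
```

Count evens and odds in range(10)
`evens, odd` takes the values: (0, 0) → (1, 0) → (1, 1) → (2, 1) → (2, 2) → (3, 2) → (3, 3) → (4, 3) → (4, 4) → (5, 4) → (5, 5)

Answer: 5, 5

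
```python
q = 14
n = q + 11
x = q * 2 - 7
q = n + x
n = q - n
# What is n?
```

Trace:
`q = 14` → q = 14
`n = q + 11` → n = 25
`x = q * 2 - 7` → x = 21
`q = n + x` → q = 46
`n = q - n` → n = 21
So n = 21

Answer: 21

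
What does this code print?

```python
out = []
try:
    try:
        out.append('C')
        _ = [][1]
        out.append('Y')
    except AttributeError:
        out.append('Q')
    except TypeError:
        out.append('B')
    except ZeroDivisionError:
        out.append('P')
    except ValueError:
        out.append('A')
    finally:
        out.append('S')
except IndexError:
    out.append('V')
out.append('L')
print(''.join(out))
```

Execution trace: 'C' (try body) → 'S' (finally) → 'V' (outer except IndexError) → 'L' (after the try/except). Output: CSVL

Answer: CSVL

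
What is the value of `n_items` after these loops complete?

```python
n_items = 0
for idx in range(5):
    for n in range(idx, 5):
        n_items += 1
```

Upper triangle: 5 + 4 + ... + 1
`n_items` takes the values: 0 → 1 → 2 → 3 → 4 → 5 → 6 → 7 → 8 → 9 → 10 → 11 → 12 → 13 → 14 → 15

Answer: 15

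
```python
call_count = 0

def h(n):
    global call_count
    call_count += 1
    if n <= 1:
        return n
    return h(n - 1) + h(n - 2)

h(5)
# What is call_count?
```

Calls(n) = 1 + Calls(n-1) + Calls(n-2); Calls(0)=Calls(1)=1. For n=5 this gives 15.

Answer: 15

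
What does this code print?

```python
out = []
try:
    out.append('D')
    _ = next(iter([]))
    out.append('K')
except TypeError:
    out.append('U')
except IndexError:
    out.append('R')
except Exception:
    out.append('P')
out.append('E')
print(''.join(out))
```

Execution trace: 'D' (try body) → 'P' (except Exception) → 'E' (after the try/except). Output: DPE

Answer: DPE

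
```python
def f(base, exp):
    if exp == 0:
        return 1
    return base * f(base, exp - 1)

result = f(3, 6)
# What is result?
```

f(3, 6) = 3 * 3 * 3 * 3 * 3 * 3 = 729

Answer: 729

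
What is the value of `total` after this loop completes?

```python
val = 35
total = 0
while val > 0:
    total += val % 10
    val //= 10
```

Sum digits of 35
`total` takes the values: 0 → 5 → 8

Answer: 8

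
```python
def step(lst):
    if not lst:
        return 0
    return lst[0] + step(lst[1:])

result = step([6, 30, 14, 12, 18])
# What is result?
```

6 + 30 + 14 + 12 + 18 + 0 = 80

Answer: 80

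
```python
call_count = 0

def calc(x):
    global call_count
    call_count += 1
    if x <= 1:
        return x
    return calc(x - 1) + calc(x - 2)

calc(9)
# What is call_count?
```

Calls(x) = 1 + Calls(x-1) + Calls(x-2); Calls(0)=Calls(1)=1. For x=9 this gives 109.

Answer: 109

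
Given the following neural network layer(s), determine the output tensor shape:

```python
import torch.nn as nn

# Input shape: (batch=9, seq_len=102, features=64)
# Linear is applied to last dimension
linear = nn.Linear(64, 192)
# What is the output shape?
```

Input: (9, 102, 64) -> Output: (9, 102, 192)

Answer: (9, 102, 192)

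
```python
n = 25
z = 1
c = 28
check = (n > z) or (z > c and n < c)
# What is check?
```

Trace:
`n = 25` → n = 25
`z = 1` → z = 1
`c = 28` → c = 28
`check = (n > z) or (z > c and n < c)` → check = True
So check = True

Answer: True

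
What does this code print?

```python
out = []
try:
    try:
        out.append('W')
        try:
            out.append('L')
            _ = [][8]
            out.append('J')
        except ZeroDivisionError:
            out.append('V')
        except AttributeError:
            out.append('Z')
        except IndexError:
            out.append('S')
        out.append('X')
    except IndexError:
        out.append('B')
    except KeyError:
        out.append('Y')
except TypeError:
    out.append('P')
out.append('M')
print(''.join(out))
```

Execution trace: 'W' (try body) → 'L' (inner try body) → 'S' (inner except IndexError) → 'X' (try body, no exception) → 'M' (after the try/except). Output: WLSXM

Answer: WLSXM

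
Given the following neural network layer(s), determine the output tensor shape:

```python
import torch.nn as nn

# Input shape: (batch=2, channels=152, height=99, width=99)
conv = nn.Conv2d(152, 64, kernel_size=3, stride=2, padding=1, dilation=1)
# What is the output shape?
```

Input: (2, 152, 99, 99) -> Output: (2, 64, 50, 50)

Answer: (2, 64, 50, 50)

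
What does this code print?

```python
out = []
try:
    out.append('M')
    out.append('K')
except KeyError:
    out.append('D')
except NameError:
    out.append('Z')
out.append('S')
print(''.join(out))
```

Execution trace: 'M' (try body) → 'K' (try body, no exception) → 'S' (after the try/except). Output: MKS

Answer: MKS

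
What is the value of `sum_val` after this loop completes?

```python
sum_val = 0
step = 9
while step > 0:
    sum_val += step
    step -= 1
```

Sum 9 down to 1
`sum_val` takes the values: 0 → 9 → 17 → 24 → 30 → 35 → 39 → 42 → 44 → 45

Answer: 45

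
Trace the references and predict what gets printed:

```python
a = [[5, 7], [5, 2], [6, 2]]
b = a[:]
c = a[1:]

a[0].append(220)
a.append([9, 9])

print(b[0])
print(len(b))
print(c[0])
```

Key concept: slice with nested mutation.
Step by step:
`a = [[5, 7], [5, 2], [6, 2]]` → a = [[5, 7], [5, 2], [6, 2]]
`b = a[:]` → b = [[5, 7], [5, 2], [6, 2]]
`c = a[1:]` → c = [[5, 2], [6, 2]]
`a[0].append(220)` → a = [[5, 7, 220], [5, 2], [6, 2]]; b = [[5, 7, 220], [5, 2], [6, 2]]
`a.append([9, 9])` → a = [[5, 7, 220], [5, 2], [6, 2], [9, 9]]
`print(b[0])` → prints [5, 7, 220]
`print(len(b))` → prints 3
`print(c[0])` → prints [5, 2]

Answer:
[5, 7, 220]
3
[5, 2]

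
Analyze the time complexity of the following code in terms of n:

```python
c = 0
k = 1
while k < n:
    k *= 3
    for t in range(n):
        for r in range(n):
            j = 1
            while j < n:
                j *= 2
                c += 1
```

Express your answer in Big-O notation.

Each loop level contributes: log n × n × n × log n. Multiplying the contributions gives O(n^2 log² n).

Answer: O(n^2 log² n)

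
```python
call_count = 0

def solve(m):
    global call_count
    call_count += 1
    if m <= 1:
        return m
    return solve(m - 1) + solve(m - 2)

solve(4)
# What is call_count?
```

Calls(m) = 1 + Calls(m-1) + Calls(m-2); Calls(0)=Calls(1)=1. For m=4 this gives 9.

Answer: 9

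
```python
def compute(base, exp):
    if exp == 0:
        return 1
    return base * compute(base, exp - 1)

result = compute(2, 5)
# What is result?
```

compute(2, 5) = 2 * 2 * 2 * 2 * 2 = 32

Answer: 32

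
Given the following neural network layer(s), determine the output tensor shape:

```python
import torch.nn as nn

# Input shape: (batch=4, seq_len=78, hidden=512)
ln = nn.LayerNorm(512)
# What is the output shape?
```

Input: (4, 78, 512) -> Output: (4, 78, 512)

Answer: (4, 78, 512)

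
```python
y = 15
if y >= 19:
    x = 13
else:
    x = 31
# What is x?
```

Trace:
`y = 15` → y = 15
`if y >= 19: ...` → y >= 19 is False, take else branch → x = 31
So x = 31

Answer: 31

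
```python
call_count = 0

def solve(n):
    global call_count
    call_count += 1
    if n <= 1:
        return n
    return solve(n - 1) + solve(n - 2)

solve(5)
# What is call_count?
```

Calls(n) = 1 + Calls(n-1) + Calls(n-2); Calls(0)=Calls(1)=1. For n=5 this gives 15.

Answer: 15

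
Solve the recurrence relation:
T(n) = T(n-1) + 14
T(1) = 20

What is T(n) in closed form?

Unrolling: T(n) = T(1) + 14·(n-1) = 20 + 14(n-1) = 14n + 6.

Answer: T(n) = 14n + 6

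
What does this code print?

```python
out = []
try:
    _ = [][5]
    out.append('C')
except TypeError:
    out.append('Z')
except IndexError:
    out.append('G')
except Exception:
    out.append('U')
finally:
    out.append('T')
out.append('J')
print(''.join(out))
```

Execution trace: 'G' (except IndexError) → 'T' (finally) → 'J' (after the try/except). Output: GTJ

Answer: GTJ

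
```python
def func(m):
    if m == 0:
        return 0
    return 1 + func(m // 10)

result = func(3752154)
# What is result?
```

Count of digits of 3752154: 7

Answer: 7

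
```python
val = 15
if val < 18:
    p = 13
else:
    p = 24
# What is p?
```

Trace:
`val = 15` → val = 15
`if val < 18: ...` → val < 18 is True → p = 13
So p = 13

Answer: 13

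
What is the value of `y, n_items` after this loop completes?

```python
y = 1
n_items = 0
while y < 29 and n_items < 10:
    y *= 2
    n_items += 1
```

Double until >= 29 or 10 iterations
`y, n_items` takes the values: (1, 0) → (2, 0) → (2, 1) → (4, 1) → (4, 2) → (8, 2) → (8, 3) → (16, 3) → (16, 4) → (32, 4) → (32, 5)

Answer: 32, 5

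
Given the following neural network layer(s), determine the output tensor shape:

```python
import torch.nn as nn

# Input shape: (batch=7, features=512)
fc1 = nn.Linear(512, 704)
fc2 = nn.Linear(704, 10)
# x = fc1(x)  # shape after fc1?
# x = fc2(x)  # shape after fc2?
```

Input: (7, 512) -> after fc1: (7, 704) -> Output: (7, 10)

Answer: (7, 10)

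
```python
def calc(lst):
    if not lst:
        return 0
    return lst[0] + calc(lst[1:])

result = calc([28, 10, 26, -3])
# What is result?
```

28 + 10 + 26 + (-3) + 0 = 61

Answer: 61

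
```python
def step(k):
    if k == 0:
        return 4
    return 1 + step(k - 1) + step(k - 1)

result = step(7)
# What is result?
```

step(k) = 1 + 2·step(k-1), step(0)=4. Closed form: (4+1)·2^7 - 1 = 639.

Answer: 639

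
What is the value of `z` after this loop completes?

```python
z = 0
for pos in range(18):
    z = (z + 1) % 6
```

Increment mod 6, 18 times = 0
`z` takes the values: 0 → 1 → 2 → 3 → 4 → 5 → 0 → 1 → 2 → 3 → 4 → 5 → 0 → 1 → 2 → 3 → 4 → 5 → 0

Answer: 0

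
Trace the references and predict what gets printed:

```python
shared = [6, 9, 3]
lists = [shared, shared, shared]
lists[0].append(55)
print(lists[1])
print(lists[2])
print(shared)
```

Key concept: list of same reference.
Step by step:
`shared = [6, 9, 3]` → shared = [6, 9, 3]
`lists = [shared, shared, shared]` → lists = [[6, 9, 3], [6, 9, 3], [6, 9, 3]]
`lists[0].append(55)` → shared = [6, 9, 3, 55]; lists = [[6, 9, 3, 55], [6, 9, 3, 55], [6, 9, 3, 55]]
`print(lists[1])` → prints [6, 9, 3, 55]
`print(lists[2])` → prints [6, 9, 3, 55]
`print(shared)` → prints [6, 9, 3, 55]

Answer:
[6, 9, 3, 55]
[6, 9, 3, 55]
[6, 9, 3, 55]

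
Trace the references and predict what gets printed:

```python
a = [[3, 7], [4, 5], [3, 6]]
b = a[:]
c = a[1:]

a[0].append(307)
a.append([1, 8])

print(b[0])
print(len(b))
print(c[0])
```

Key concept: slice with nested mutation.
Step by step:
`a = [[3, 7], [4, 5], [3, 6]]` → a = [[3, 7], [4, 5], [3, 6]]
`b = a[:]` → b = [[3, 7], [4, 5], [3, 6]]
`c = a[1:]` → c = [[4, 5], [3, 6]]
`a[0].append(307)` → a = [[3, 7, 307], [4, 5], [3, 6]]; b = [[3, 7, 307], [4, 5], [3, 6]]
`a.append([1, 8])` → a = [[3, 7, 307], [4, 5], [3, 6], [1, 8]]
`print(b[0])` → prints [3, 7, 307]
`print(len(b))` → prints 3
`print(c[0])` → prints [4, 5]

Answer:
[3, 7, 307]
3
[4, 5]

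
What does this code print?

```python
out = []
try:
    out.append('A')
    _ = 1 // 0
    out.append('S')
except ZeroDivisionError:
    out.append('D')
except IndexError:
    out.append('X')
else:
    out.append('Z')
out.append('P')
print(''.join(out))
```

Execution trace: 'A' (try body) → 'D' (except ZeroDivisionError) → 'P' (after the try/except). Output: ADP

Answer: ADP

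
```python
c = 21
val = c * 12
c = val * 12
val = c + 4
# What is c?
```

Trace:
`c = 21` → c = 21
`val = c * 12` → val = 252
`c = val * 12` → c = 3024
`val = c + 4` → val = 3028
So c = 3024

Answer: 3024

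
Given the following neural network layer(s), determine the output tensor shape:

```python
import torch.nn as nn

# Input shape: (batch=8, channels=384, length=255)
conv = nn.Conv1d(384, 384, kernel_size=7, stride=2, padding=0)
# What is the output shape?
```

Input: (8, 384, 255) -> Output: (8, 384, 125)

Answer: (8, 384, 125)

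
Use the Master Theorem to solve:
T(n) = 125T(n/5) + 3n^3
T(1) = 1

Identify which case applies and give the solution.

a=125, b=5, f(n)=3n^3. log_5(125) = 3. Since c=3 = 3, Case 2 applies: T(n) = Θ(n^log_b(a) · log n) = O(n^3 log n).

Answer: O(n^3 log n) - Case 2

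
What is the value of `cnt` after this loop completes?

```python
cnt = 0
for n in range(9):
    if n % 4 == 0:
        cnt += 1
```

Count numbers divisible by 4 in range(9)
`cnt` takes the values: 0 → 1 → 2 → 3

Answer: 3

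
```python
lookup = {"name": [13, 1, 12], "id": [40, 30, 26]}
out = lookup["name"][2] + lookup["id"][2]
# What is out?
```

Trace:
`lookup = {"name": [13, 1, 12], "id": [40, 30, 26]}` → lookup = {'name': [13, 1, 12], 'id': [40, 30, 26]}
`out = lookup["name"][2] + lookup["id"][2]` → out = 38
So out = 38

Answer: 38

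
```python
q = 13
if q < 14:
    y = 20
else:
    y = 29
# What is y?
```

Trace:
`q = 13` → q = 13
`if q < 14: ...` → q < 14 is True → y = 20
So y = 20

Answer: 20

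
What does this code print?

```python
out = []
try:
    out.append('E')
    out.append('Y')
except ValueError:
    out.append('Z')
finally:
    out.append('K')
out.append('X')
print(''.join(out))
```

Execution trace: 'E' (try body) → 'Y' (try body, no exception) → 'K' (finally) → 'X' (after the try/except). Output: EYKX

Answer: EYKX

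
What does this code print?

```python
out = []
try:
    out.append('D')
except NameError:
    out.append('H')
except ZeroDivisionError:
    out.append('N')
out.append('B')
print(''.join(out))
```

Execution trace: 'D' (try body, no exception) → 'B' (after the try/except). Output: DB

Answer: DB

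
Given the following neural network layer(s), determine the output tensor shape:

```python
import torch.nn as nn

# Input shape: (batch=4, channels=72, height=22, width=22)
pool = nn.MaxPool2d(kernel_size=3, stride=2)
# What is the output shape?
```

Input: (4, 72, 22, 22) -> Output: (4, 72, 10, 10)

Answer: (4, 72, 10, 10)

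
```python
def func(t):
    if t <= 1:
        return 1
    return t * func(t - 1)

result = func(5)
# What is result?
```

func(5) = 5 * 4 * 3 * 2 * 1 = 120

Answer: 120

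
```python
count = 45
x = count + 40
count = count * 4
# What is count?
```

Trace:
`count = 45` → count = 45
`x = count + 40` → x = 85
`count = count * 4` → count = 180
So count = 180

Answer: 180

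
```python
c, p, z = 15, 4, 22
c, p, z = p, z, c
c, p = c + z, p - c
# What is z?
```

Trace:
`c, p, z = 15, 4, 22` → c = 15; p = 4; z = 22
`c, p, z = p, z, c` → c = 4; p = 22; z = 15
`c, p = c + z, p - c` → c = 19; p = 18
So z = 15

Answer: 15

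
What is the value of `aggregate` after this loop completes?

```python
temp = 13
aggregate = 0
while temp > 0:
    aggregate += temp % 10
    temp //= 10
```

Sum digits of 13
`aggregate` takes the values: 0 → 3 → 4

Answer: 4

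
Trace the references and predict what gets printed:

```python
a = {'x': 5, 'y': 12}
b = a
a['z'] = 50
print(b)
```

Key concept: dict aliasing.
Step by step:
`a = {'x': 5, 'y': 12}` → a = {'x': 5, 'y': 12}
`b = a` → b = {'x': 5, 'y': 12} (same object as a)
`a['z'] = 50` → a = {'x': 5, 'y': 12, 'z': 50} (same object as b); b = {'x': 5, 'y': 12, 'z': 50} (same object as a)
`print(b)` → prints {'x': 5, 'y': 12, 'z': 50}

Answer: {'x': 5, 'y': 12, 'z': 50}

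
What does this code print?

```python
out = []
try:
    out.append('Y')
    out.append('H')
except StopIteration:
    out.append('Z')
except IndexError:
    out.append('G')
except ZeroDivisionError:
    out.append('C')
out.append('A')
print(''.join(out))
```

Execution trace: 'Y' (try body) → 'H' (try body, no exception) → 'A' (after the try/except). Output: YHA

Answer: YHA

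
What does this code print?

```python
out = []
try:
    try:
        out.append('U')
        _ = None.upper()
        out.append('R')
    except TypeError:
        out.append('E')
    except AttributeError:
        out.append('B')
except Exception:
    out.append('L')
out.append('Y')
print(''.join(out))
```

Execution trace: 'U' (inner try body) → 'B' (inner except AttributeError) → 'Y' (after the try/except). Output: UBY

Answer: UBY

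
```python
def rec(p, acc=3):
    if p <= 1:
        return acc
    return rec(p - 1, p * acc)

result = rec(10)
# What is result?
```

Accumulator trace (n, acc): (10, 3) -> (9, 30) -> (8, 270) -> (7, 2160) -> (6, 15120) -> (5, 90720) -> (4, 453600) -> (3, 1814400) -> (2, 5443200) -> (1, 10886400) -> return 10886400

Answer: 10886400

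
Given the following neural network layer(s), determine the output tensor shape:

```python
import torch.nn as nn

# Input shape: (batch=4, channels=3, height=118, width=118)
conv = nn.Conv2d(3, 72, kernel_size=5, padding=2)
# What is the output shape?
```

Input: (4, 3, 118, 118) -> Output: (4, 72, 118, 118)

Answer: (4, 72, 118, 118)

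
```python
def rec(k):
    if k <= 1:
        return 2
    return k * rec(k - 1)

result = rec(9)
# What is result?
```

rec(9) = 9 * 8 * 7 * 6 * 5 * 4 * 3 * 2 * 2 = 725760

Answer: 725760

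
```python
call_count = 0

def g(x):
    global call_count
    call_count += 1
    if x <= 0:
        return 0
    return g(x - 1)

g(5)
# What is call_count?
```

Linear recursion stepping by 1: 6 calls from x=5 down to ≤0.

Answer: 6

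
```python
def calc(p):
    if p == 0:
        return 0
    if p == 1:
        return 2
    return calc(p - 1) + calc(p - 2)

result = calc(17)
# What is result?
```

Build up from base cases: calc(0)=0, calc(1)=2, calc(2)=2, calc(3)=4, calc(4)=6, calc(5)=10, calc(6)=16, ..., calc(17)=3194

Answer: 3194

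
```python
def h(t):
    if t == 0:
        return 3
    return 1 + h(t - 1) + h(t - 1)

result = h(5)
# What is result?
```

h(t) = 1 + 2·h(t-1), h(0)=3. Closed form: (3+1)·2^5 - 1 = 127.

Answer: 127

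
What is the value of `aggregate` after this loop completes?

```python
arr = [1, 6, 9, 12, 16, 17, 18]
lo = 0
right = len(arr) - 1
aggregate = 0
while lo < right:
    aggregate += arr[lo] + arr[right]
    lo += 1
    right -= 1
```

Sum of pairs from ends
`aggregate` takes the values: 0 → 19 → 42 → 67

Answer: 67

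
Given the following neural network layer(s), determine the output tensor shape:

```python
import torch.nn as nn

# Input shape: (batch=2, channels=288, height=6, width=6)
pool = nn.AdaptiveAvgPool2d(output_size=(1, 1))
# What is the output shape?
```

Input: (2, 288, 6, 6) -> Output: (2, 288, 1, 1)

Answer: (2, 288, 1, 1)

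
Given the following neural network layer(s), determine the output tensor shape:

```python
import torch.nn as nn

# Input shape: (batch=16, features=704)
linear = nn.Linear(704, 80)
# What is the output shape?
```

Input: (16, 704) -> Output: (16, 80)

Answer: (16, 80)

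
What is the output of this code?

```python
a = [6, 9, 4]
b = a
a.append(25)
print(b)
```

Key concept: basic list aliasing.
Step by step:
`a = [6, 9, 4]` → a = [6, 9, 4]
`b = a` → b = [6, 9, 4] (same object as a)
`a.append(25)` → a = [6, 9, 4, 25] (same object as b); b = [6, 9, 4, 25] (same object as a)
`print(b)` → prints [6, 9, 4, 25]

Answer: [6, 9, 4, 25]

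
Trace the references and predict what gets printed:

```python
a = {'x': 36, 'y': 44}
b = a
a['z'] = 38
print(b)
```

Key concept: dict aliasing.
Step by step:
`a = {'x': 36, 'y': 44}` → a = {'x': 36, 'y': 44}
`b = a` → b = {'x': 36, 'y': 44} (same object as a)
`a['z'] = 38` → a = {'x': 36, 'y': 44, 'z': 38} (same object as b); b = {'x': 36, 'y': 44, 'z': 38} (same object as a)
`print(b)` → prints {'x': 36, 'y': 44, 'z': 38}

Answer: {'x': 36, 'y': 44, 'z': 38}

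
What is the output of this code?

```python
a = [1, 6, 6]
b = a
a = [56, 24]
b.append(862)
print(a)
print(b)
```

Key concept: rebinding vs mutation: a is rebound to a new list, b still points at the original.
Step by step:
`a = [1, 6, 6]` → a = [1, 6, 6]
`b = a` → b = [1, 6, 6] (same object as a)
`a = [56, 24]` → a = [56, 24]
`b.append(862)` → b = [1, 6, 6, 862]
`print(a)` → prints [56, 24]
`print(b)` → prints [1, 6, 6, 862]

Answer:
[56, 24]
[1, 6, 6, 862]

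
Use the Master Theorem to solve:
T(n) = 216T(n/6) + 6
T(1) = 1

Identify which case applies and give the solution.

a=216, b=6, f(n)=6. log_6(216) = 3. Since c=0 < 3, Case 1 applies: T(n) = Θ(n^log_b(a)) = O(n^3).

Answer: O(n^3) - Case 1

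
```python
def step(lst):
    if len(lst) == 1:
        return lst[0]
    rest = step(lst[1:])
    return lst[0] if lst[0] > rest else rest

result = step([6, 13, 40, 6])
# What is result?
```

Recursive max over [6, 13, 40, 6] = 40

Answer: 40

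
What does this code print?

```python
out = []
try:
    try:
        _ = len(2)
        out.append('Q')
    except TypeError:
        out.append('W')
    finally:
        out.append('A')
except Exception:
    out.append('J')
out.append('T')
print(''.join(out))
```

Execution trace: 'W' (inner except TypeError) → 'A' (inner finally) → 'T' (after the try/except). Output: WAT

Answer: WAT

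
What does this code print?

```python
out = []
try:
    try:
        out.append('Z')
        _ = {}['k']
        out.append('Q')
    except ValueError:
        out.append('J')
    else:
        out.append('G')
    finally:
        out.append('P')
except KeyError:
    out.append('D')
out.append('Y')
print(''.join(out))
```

Execution trace: 'Z' (try body) → 'P' (finally) → 'D' (outer except KeyError) → 'Y' (after the try/except). Output: ZPDY

Answer: ZPDY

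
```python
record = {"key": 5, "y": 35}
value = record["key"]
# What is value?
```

Trace:
`record = {"key": 5, "y": 35}` → record = {'key': 5, 'y': 35}
`value = record["key"]` → value = 5
So value = 5

Answer: 5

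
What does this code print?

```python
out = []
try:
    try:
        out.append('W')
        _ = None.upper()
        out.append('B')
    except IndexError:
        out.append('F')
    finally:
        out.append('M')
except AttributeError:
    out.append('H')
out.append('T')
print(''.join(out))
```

Execution trace: 'W' (try body) → 'M' (finally) → 'H' (outer except AttributeError) → 'T' (after the try/except). Output: WMHT

Answer: WMHT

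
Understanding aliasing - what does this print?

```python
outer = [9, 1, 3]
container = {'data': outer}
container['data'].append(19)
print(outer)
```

Key concept: dict holds reference to list.
Step by step:
`outer = [9, 1, 3]` → outer = [9, 1, 3]
`container = {'data': outer}` → container = {'data': [9, 1, 3]}
`container['data'].append(19)` → outer = [9, 1, 3, 19]; container = {'data': [9, 1, 3, 19]}
`print(outer)` → prints [9, 1, 3, 19]

Answer: [9, 1, 3, 19]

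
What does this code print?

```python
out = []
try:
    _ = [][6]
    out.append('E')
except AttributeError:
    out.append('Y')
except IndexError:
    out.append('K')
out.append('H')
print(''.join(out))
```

Execution trace: 'K' (except IndexError) → 'H' (after the try/except). Output: KH

Answer: KH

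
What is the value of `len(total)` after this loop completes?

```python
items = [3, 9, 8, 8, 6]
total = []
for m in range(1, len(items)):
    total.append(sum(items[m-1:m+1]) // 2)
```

Number of 2-element averages
`total` takes the values: [] → [6] → [6, 8] → [6, 8, 8] → [6, 8, 8, 7]
So `len(total)` = 4

Answer: 4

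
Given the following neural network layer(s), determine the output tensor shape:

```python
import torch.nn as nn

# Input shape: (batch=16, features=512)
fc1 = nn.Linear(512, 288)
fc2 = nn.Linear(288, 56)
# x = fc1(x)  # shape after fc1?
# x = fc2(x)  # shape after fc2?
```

Input: (16, 512) -> after fc1: (16, 288) -> Output: (16, 56)

Answer: (16, 56)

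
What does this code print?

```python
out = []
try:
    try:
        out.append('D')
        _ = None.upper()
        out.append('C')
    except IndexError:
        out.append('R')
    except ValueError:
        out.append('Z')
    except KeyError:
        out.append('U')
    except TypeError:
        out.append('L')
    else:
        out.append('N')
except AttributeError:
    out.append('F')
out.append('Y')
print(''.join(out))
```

Execution trace: 'D' (try body) → 'F' (outer except AttributeError) → 'Y' (after the try/except). Output: DFY

Answer: DFY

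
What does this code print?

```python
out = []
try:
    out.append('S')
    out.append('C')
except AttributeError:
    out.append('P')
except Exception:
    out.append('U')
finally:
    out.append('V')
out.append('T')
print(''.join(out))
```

Execution trace: 'S' (try body) → 'C' (try body, no exception) → 'V' (finally) → 'T' (after the try/except). Output: SCVT

Answer: SCVT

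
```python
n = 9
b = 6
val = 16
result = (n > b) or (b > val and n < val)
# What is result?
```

Trace:
`n = 9` → n = 9
`b = 6` → b = 6
`val = 16` → val = 16
`result = (n > b) or (b > val and n < val)` → result = True
So result = True

Answer: True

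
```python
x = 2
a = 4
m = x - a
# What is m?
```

Trace:
`x = 2` → x = 2
`a = 4` → a = 4
`m = x - a` → m = -2
So m = -2

Answer: -2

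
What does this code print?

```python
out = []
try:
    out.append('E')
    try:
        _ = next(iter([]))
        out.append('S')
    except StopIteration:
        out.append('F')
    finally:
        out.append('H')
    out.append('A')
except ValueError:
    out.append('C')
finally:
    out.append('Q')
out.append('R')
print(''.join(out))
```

Execution trace: 'E' (try body) → 'F' (inner except StopIteration) → 'H' (inner finally) → 'A' (try body, no exception) → 'Q' (finally) → 'R' (after the try/except). Output: EFHAQR

Answer: EFHAQR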